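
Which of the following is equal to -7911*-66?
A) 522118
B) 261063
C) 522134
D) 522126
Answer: D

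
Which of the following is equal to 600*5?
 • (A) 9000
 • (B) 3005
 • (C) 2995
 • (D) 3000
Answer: D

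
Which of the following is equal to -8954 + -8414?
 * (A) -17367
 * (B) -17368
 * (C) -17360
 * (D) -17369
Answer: B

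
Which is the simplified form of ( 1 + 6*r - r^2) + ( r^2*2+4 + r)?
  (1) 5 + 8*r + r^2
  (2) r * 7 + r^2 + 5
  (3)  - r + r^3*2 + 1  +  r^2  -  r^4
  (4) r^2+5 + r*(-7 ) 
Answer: 2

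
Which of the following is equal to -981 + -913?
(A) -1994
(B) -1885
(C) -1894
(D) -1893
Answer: C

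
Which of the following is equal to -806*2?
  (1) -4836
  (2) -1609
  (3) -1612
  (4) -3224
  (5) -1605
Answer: 3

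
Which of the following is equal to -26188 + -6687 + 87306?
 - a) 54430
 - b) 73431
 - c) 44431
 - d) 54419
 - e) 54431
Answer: e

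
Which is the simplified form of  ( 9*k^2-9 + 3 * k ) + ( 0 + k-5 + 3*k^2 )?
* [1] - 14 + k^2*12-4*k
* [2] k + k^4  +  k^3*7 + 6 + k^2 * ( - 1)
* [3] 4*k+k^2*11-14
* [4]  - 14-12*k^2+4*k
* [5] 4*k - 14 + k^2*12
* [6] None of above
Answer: 5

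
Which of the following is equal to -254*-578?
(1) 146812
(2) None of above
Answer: 1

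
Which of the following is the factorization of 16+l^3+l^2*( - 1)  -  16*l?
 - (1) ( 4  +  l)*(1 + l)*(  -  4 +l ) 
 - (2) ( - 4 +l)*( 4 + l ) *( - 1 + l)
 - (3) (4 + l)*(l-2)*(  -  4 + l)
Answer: 2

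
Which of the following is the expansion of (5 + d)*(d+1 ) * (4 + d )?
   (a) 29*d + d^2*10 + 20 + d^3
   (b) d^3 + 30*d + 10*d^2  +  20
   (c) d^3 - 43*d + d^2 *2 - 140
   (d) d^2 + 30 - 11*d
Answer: a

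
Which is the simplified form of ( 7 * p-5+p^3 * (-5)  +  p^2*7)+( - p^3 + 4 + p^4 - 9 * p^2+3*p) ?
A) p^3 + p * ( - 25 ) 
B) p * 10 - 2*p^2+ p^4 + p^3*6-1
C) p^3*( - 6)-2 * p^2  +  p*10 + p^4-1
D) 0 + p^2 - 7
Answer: C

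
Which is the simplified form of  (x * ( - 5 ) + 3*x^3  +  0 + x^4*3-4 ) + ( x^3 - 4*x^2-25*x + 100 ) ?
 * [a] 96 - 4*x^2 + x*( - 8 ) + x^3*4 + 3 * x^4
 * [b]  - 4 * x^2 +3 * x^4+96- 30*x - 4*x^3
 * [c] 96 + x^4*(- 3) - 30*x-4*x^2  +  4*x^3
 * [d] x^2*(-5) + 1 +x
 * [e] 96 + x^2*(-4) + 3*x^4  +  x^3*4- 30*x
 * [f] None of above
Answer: e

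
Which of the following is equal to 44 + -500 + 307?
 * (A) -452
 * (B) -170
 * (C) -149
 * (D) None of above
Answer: C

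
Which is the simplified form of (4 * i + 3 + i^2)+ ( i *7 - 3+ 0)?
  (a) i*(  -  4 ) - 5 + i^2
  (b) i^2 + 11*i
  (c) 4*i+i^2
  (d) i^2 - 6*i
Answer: b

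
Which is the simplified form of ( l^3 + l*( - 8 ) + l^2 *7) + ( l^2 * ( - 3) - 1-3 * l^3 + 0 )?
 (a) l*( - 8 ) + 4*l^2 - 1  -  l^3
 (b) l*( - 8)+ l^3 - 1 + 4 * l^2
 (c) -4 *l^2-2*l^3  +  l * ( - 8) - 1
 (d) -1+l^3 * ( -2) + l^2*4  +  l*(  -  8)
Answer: d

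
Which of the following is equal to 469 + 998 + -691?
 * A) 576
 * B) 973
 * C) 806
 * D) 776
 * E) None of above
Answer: D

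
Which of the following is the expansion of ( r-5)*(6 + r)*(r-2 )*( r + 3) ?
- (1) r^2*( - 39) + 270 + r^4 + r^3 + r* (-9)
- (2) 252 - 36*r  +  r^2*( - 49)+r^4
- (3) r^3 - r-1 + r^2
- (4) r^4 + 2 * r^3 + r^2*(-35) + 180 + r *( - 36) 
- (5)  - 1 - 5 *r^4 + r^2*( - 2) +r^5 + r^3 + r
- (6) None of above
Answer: 4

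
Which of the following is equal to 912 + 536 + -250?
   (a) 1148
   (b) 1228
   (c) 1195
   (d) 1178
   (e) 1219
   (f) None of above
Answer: f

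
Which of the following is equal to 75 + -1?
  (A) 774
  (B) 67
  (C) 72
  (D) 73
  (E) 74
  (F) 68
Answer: E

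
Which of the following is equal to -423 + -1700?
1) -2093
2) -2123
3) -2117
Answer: 2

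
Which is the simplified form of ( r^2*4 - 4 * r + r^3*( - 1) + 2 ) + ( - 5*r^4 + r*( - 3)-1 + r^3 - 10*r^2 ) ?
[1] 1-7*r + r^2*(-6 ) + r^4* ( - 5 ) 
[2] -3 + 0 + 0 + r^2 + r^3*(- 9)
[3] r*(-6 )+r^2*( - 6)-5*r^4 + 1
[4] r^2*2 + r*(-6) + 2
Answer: 1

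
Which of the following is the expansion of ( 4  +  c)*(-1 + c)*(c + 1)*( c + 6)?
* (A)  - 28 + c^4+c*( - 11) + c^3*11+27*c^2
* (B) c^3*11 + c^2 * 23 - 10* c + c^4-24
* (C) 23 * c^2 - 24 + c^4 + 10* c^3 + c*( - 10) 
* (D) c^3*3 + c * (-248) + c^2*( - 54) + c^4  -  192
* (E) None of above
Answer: C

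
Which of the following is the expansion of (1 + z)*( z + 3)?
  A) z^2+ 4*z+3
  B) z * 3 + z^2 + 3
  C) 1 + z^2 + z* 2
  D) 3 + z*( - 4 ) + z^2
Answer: A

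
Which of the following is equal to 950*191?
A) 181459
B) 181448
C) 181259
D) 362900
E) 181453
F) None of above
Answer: F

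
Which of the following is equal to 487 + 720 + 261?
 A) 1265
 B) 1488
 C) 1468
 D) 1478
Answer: C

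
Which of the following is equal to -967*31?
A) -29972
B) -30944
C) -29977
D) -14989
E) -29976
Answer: C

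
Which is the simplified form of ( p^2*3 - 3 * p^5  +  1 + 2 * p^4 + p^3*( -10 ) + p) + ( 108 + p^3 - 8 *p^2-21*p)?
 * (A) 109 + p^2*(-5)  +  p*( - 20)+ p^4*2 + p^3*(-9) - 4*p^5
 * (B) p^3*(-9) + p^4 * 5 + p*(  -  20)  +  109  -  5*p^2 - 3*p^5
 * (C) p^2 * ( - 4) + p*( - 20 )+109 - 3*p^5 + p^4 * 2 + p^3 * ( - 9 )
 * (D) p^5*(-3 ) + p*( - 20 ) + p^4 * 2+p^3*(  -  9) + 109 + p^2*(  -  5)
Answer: D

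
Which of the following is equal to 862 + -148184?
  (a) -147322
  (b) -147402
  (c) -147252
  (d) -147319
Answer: a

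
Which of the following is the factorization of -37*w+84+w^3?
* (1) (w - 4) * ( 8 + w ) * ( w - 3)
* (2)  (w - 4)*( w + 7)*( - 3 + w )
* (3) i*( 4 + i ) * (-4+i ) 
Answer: 2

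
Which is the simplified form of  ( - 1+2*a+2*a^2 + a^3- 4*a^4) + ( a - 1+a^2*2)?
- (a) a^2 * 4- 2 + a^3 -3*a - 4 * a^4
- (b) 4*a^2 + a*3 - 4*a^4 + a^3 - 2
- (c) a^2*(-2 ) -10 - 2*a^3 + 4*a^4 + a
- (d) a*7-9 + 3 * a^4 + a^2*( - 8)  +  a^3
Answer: b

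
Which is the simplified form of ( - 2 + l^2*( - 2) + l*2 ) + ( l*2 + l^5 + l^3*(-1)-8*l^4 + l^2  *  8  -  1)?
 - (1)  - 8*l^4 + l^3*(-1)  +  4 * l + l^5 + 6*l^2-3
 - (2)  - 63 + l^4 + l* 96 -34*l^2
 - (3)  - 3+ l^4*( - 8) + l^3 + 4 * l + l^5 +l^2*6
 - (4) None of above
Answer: 1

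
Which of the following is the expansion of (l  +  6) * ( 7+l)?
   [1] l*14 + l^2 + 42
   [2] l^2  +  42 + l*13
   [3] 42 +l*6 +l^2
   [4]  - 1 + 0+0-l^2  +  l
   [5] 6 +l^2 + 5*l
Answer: 2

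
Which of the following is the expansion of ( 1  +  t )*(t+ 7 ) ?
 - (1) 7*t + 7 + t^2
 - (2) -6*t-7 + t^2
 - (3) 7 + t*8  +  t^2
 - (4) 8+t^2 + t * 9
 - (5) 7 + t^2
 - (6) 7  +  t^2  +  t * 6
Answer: 3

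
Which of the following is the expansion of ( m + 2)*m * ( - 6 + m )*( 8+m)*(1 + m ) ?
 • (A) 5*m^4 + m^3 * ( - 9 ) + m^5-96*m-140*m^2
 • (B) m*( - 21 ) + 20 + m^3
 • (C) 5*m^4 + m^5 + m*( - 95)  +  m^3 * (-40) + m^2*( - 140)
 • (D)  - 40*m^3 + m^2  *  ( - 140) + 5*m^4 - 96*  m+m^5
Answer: D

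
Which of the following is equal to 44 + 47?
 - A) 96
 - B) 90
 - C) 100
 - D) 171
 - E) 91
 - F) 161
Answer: E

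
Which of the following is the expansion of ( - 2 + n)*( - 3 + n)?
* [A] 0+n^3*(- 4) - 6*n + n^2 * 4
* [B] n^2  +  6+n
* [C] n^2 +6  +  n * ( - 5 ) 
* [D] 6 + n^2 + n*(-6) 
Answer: C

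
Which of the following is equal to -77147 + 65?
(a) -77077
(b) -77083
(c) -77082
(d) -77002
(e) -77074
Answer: c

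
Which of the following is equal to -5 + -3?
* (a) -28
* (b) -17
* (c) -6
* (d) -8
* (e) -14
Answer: d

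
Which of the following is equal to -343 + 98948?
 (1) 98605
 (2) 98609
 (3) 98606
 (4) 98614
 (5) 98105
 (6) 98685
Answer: 1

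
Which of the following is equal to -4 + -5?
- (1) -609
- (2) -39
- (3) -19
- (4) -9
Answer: 4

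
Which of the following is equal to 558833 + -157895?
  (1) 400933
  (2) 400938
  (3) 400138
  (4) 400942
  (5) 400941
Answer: 2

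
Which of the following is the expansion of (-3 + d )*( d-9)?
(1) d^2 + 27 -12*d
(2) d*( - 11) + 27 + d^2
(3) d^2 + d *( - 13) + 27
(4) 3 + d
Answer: 1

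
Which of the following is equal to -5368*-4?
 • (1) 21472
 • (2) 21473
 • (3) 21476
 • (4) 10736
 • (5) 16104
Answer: 1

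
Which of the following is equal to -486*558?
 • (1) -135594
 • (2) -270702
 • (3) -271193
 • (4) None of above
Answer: 4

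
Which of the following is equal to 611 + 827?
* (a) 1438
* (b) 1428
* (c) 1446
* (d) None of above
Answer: a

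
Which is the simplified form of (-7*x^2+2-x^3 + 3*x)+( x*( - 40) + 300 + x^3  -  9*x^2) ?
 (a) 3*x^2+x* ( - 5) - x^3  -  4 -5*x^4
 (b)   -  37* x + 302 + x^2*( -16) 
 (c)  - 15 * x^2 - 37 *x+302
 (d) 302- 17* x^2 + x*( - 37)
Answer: b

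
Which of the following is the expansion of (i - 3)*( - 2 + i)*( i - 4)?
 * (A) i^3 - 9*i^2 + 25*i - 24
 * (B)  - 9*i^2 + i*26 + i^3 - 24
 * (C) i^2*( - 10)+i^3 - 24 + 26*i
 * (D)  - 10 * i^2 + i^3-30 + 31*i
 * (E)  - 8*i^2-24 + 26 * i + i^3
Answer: B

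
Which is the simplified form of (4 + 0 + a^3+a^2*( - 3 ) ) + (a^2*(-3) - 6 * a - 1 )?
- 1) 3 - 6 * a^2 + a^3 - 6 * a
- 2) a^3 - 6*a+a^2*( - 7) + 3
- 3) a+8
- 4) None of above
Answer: 1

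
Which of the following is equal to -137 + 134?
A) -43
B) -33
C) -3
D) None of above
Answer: C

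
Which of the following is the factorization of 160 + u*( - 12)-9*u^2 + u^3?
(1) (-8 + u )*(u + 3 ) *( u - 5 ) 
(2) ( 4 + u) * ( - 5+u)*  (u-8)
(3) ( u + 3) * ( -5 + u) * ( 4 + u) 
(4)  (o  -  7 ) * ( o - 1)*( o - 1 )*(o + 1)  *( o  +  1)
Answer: 2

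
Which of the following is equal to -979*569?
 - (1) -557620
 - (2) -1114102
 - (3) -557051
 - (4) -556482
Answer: 3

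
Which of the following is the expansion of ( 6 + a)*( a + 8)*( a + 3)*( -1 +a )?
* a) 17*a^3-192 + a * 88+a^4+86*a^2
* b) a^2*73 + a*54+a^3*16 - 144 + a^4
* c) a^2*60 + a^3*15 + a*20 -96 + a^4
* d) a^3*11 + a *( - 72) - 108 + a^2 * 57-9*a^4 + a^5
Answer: b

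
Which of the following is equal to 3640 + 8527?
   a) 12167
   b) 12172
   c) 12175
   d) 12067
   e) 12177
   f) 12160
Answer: a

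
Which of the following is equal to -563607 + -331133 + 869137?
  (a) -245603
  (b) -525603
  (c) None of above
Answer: c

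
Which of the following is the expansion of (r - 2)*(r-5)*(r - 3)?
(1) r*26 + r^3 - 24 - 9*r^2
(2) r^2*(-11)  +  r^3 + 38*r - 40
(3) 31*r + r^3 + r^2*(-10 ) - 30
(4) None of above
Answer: 3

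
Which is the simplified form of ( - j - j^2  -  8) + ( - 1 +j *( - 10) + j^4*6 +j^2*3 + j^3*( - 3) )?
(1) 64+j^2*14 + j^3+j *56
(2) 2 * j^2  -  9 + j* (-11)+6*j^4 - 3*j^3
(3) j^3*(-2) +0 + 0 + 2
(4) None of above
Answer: 2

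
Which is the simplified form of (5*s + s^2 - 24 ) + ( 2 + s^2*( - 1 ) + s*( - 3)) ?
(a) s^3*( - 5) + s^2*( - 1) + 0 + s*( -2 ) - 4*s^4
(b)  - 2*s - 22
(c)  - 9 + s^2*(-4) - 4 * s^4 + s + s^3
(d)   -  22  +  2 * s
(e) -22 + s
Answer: d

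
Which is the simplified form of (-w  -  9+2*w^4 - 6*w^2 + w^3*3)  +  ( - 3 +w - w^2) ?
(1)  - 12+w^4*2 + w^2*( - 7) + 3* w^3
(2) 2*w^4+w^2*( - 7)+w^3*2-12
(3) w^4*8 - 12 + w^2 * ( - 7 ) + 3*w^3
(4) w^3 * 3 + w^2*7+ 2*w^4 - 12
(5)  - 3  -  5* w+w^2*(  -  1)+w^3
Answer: 1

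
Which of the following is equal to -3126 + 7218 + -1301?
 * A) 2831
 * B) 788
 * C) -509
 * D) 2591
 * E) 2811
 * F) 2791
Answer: F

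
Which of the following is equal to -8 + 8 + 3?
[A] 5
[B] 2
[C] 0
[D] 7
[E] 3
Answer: E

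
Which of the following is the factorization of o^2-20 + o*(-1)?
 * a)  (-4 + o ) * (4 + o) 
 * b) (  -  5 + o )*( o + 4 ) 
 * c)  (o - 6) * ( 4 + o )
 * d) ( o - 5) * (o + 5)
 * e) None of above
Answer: b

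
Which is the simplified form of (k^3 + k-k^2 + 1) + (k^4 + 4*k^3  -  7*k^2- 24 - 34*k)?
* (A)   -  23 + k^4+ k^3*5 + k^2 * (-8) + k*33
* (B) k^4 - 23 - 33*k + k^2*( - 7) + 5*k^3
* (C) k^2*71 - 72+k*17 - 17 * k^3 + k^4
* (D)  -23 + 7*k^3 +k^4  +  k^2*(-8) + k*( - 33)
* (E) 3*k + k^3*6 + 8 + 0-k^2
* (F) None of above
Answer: F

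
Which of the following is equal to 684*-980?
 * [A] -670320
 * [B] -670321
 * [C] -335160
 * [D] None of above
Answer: A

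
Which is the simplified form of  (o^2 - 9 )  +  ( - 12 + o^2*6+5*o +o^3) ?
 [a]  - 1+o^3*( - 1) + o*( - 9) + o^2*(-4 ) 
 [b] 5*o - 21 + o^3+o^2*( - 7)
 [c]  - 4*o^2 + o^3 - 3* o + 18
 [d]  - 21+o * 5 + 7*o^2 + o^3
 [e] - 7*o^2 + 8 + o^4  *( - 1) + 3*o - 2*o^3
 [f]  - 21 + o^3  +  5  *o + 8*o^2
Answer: d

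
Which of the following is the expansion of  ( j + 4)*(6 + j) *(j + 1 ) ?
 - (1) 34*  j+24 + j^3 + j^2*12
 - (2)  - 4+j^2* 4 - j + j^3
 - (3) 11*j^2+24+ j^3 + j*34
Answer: 3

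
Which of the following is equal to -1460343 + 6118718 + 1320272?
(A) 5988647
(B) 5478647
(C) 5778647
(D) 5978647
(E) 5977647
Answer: D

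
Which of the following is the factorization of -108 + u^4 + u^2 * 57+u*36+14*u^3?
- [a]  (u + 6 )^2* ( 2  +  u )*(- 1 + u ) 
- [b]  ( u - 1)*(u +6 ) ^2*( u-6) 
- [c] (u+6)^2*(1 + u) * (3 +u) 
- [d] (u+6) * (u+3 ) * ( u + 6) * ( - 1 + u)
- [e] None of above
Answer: d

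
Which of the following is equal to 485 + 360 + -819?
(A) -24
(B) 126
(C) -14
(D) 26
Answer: D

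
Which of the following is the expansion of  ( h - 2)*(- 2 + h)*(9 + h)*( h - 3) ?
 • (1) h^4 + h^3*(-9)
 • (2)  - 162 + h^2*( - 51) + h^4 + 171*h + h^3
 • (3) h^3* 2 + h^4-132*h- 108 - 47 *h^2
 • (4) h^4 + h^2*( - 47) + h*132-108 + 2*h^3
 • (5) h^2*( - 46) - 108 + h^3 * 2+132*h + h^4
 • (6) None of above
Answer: 4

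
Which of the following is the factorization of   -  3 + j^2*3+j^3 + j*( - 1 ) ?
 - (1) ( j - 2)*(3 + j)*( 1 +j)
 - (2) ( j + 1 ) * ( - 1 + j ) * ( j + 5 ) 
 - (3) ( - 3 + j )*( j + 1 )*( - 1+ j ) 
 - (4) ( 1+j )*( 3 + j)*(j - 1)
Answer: 4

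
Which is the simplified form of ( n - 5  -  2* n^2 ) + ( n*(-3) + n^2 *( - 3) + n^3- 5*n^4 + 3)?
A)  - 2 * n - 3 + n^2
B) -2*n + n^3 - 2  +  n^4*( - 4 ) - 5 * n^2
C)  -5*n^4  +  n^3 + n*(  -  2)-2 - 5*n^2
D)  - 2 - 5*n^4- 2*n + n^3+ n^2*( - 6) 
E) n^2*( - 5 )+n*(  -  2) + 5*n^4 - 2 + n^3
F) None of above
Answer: C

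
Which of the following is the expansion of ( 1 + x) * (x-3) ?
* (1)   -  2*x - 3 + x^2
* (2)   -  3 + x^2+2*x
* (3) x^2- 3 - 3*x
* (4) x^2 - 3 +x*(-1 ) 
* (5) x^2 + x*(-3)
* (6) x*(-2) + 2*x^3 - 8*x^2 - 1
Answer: 1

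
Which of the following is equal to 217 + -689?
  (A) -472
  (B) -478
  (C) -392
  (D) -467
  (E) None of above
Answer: A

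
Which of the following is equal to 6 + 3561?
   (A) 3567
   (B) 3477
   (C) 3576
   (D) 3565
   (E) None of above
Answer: A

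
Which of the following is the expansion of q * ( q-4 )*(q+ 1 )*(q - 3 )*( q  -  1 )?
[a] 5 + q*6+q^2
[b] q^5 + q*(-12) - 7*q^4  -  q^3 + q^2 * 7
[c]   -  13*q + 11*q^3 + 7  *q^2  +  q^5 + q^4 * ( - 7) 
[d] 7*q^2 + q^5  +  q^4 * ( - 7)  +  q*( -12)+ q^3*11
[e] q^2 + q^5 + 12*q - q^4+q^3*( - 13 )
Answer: d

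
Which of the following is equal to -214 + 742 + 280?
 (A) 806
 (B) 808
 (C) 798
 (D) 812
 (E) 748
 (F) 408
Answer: B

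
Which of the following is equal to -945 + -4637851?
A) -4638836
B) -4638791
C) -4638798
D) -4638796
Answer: D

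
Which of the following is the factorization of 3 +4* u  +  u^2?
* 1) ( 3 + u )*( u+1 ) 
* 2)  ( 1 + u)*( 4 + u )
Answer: 1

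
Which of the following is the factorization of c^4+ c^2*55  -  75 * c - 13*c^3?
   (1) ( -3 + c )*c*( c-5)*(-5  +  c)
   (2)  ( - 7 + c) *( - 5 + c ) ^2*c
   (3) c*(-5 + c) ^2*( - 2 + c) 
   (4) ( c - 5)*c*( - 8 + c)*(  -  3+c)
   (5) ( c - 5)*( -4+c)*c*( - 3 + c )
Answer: 1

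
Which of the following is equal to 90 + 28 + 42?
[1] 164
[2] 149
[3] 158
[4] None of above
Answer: 4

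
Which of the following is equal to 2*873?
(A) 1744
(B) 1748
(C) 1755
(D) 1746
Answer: D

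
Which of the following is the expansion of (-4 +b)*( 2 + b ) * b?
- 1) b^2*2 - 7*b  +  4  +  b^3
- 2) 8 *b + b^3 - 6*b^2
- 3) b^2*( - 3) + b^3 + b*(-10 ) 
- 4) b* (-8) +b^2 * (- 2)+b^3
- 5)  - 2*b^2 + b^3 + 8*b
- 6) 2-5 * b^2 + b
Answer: 4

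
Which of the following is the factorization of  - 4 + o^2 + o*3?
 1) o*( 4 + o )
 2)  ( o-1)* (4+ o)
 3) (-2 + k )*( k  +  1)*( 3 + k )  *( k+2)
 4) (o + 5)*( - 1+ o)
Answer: 2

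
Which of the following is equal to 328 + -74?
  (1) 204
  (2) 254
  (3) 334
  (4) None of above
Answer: 2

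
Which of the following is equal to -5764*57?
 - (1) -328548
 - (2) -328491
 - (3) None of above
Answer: 1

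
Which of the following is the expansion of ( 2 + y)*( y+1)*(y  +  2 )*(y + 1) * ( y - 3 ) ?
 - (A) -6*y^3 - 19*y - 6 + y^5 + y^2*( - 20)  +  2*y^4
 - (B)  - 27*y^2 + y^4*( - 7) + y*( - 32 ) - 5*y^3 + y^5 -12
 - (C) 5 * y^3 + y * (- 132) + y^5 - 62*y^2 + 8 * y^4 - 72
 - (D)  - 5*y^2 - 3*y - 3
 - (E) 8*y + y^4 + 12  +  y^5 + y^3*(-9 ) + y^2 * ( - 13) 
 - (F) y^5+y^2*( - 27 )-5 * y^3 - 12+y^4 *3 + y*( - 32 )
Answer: F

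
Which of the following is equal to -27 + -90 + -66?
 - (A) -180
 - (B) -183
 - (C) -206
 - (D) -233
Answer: B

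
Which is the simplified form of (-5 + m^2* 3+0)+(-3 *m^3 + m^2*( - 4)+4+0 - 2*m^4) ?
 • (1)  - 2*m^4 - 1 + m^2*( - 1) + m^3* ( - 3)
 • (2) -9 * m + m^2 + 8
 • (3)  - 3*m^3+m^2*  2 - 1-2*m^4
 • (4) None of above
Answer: 1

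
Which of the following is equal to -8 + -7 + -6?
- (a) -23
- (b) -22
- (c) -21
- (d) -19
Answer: c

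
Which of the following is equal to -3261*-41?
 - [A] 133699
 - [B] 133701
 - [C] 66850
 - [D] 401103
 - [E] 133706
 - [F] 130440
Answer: B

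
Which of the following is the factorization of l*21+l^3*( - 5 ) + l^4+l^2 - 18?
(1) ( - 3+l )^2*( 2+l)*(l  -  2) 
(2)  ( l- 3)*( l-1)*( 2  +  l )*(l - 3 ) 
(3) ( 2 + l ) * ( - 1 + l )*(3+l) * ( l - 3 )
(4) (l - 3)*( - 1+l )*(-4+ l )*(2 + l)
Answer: 2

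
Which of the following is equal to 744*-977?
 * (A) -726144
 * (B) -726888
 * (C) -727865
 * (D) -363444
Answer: B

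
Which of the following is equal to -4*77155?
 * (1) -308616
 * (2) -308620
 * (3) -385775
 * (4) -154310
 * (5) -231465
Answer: 2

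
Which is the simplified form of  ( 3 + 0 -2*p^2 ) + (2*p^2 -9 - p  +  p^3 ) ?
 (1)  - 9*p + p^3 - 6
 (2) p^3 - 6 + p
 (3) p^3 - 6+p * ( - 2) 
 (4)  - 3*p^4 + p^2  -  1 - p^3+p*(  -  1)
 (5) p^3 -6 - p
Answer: 5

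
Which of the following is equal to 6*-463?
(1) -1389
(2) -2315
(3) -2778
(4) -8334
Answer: 3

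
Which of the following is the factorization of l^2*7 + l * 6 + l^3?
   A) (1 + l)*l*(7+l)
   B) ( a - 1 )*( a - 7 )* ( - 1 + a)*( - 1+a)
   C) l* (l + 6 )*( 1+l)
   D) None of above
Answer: C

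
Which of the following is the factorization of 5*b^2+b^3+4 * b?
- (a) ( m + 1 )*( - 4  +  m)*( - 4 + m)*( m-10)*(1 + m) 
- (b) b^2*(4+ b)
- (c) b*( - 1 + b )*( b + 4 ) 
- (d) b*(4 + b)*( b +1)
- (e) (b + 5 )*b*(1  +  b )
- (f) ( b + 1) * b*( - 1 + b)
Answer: d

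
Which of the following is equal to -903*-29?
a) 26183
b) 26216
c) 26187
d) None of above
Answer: c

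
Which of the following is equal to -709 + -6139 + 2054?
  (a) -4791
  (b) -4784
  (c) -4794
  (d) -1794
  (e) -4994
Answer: c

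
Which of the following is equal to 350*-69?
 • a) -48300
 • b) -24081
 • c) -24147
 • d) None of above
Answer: d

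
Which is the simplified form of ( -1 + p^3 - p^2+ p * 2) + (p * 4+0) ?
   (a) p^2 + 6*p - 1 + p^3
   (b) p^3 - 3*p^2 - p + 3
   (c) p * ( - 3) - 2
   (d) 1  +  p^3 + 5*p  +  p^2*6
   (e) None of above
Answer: e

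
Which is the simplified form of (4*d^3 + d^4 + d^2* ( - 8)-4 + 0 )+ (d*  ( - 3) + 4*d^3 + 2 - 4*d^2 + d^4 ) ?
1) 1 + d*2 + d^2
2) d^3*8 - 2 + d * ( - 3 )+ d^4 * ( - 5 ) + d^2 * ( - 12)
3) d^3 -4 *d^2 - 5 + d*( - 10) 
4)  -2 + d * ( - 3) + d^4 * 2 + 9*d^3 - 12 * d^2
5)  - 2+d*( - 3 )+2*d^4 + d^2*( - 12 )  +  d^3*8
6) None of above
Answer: 5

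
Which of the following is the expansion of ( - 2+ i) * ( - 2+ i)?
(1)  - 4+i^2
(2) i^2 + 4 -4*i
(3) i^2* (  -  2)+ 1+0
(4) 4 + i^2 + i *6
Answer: 2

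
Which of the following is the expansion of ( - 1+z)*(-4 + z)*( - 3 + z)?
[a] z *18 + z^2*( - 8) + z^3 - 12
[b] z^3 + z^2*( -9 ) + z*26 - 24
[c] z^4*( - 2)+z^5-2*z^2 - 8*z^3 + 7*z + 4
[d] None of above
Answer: d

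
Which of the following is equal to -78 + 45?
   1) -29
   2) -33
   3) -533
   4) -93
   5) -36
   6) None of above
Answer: 2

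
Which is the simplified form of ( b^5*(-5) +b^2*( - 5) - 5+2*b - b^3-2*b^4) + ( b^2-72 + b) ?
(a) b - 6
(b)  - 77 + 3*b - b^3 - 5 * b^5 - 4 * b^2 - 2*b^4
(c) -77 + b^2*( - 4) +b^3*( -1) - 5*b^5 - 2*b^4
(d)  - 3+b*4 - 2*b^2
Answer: b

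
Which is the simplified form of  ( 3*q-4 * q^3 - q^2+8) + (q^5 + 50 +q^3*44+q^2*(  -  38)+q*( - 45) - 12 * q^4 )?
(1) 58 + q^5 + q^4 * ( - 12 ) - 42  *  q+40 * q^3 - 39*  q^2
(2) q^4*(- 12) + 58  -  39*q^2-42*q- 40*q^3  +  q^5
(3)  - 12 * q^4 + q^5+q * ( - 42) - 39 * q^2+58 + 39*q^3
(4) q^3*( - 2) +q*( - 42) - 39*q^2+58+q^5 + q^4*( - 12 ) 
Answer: 1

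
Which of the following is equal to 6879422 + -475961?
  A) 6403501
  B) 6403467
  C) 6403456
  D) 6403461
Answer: D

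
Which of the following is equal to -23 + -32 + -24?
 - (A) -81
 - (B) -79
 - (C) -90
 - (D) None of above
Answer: B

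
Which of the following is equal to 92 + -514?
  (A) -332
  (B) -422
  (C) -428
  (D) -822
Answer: B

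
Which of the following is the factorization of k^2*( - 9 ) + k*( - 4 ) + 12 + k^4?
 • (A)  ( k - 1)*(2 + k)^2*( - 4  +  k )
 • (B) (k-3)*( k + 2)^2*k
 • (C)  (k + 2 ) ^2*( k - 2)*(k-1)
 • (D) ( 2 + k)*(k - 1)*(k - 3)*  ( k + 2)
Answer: D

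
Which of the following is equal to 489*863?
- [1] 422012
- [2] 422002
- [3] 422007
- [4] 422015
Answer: 3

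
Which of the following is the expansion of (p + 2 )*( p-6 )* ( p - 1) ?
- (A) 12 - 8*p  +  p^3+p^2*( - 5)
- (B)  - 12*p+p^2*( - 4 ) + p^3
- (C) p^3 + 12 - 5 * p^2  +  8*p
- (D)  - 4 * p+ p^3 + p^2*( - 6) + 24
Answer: A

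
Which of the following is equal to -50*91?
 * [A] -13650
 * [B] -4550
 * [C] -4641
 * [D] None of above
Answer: B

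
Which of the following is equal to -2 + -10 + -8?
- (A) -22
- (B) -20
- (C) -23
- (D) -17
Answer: B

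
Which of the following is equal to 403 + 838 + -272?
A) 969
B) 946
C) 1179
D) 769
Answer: A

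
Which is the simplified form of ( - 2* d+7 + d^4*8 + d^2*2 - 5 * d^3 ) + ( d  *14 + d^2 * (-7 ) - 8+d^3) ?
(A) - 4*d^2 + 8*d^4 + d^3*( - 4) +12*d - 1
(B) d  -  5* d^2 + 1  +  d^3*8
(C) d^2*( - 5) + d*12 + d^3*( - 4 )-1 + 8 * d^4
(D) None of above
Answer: C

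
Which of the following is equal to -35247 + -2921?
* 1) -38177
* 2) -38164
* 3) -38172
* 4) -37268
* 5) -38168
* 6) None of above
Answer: 5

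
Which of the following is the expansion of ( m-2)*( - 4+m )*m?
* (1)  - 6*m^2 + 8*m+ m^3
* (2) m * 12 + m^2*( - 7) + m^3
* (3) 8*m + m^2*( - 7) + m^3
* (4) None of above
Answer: 1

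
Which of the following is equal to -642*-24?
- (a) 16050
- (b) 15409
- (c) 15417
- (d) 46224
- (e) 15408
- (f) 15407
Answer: e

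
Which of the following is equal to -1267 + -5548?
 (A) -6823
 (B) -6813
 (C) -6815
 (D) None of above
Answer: C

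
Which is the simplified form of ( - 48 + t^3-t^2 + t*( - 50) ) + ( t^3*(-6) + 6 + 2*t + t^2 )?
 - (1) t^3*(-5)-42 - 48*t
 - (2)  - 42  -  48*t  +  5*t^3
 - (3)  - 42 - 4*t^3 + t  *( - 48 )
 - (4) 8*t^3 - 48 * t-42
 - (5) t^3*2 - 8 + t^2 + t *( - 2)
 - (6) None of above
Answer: 1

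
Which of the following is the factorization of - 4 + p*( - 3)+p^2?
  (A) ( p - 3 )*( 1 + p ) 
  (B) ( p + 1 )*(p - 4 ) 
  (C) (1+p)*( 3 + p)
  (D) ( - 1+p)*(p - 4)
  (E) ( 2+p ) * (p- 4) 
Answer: B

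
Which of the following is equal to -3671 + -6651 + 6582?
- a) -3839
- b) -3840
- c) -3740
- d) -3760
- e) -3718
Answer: c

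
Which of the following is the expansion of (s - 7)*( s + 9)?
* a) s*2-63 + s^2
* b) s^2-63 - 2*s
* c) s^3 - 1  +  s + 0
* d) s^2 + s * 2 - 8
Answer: a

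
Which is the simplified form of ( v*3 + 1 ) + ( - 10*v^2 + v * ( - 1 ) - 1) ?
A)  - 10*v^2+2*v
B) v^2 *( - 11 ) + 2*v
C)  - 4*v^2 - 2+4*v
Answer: A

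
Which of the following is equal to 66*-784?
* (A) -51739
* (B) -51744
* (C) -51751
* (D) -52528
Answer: B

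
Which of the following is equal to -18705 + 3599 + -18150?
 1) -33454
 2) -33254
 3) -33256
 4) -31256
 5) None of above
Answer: 3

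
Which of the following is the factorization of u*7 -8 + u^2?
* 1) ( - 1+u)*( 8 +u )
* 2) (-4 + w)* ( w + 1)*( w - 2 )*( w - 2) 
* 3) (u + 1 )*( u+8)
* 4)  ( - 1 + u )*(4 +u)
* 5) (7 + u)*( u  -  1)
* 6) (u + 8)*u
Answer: 1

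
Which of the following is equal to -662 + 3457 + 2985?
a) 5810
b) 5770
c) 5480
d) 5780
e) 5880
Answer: d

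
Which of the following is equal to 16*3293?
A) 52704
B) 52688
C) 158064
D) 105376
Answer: B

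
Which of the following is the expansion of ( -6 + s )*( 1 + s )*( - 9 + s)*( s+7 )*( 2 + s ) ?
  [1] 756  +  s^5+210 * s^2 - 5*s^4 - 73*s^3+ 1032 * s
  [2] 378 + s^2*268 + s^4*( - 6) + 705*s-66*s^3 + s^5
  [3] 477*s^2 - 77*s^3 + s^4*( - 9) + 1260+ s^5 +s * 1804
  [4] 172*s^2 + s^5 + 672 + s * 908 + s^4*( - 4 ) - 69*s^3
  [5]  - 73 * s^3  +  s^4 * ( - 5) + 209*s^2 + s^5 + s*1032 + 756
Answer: 5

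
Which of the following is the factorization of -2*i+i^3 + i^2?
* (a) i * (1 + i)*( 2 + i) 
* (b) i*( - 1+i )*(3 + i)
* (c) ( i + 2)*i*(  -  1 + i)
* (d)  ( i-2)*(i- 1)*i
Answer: c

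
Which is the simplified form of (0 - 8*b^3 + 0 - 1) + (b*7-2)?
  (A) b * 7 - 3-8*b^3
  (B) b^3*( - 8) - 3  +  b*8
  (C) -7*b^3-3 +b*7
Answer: A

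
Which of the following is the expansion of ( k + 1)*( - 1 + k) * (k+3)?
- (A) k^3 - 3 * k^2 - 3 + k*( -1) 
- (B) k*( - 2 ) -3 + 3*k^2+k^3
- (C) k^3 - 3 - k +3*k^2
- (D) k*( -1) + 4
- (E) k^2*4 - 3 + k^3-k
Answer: C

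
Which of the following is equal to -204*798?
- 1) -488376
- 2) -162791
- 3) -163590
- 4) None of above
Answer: 4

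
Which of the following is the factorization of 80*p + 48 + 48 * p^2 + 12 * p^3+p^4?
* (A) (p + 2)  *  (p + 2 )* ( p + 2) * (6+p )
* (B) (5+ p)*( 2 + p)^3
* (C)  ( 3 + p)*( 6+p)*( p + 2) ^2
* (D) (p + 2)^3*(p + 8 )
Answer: A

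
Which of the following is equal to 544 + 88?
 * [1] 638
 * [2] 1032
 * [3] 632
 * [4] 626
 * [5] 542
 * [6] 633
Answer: 3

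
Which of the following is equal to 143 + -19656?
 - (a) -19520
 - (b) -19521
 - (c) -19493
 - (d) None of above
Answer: d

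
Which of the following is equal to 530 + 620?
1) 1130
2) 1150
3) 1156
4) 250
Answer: 2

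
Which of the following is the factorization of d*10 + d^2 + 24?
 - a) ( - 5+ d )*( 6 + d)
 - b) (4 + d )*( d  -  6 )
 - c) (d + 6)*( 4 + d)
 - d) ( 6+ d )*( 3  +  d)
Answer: c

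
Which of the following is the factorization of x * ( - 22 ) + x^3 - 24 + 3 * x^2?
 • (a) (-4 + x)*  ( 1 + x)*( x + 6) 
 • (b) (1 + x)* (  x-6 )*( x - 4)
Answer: a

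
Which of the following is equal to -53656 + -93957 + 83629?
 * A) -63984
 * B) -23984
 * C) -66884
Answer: A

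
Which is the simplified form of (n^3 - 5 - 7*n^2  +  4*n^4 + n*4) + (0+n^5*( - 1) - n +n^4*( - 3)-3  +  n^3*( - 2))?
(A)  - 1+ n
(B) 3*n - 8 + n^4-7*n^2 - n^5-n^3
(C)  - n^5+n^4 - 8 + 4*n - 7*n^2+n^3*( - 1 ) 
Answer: B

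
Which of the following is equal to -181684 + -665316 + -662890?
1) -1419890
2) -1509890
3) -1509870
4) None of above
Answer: 2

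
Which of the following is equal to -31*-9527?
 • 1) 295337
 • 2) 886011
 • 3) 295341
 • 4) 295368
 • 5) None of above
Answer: 1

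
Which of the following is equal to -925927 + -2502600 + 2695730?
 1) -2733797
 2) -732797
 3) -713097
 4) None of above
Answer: 2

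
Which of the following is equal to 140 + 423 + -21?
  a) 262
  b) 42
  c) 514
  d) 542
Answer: d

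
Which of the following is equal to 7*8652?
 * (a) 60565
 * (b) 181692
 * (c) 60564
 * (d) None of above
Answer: c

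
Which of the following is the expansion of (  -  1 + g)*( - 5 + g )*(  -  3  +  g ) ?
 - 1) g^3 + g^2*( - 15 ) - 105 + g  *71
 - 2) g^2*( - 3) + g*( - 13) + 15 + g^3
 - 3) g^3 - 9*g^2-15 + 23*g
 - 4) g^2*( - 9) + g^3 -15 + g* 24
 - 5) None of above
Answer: 3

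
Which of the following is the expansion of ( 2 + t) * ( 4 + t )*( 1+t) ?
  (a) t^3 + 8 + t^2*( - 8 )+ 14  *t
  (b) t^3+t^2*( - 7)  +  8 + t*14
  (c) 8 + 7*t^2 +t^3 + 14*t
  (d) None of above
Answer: c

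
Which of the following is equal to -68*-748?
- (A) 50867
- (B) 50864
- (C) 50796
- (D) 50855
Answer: B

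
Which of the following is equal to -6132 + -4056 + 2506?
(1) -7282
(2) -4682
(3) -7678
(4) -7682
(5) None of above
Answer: 4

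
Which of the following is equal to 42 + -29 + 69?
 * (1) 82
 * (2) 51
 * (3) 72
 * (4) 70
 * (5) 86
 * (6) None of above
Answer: 1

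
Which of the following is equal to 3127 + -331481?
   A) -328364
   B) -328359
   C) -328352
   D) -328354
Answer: D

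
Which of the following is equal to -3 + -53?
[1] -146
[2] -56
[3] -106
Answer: 2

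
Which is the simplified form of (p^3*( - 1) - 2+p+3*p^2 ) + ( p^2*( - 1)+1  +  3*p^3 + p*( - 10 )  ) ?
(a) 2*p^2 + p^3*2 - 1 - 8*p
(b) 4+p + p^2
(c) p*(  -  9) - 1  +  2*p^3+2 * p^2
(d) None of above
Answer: c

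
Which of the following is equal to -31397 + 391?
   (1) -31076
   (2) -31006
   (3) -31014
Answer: 2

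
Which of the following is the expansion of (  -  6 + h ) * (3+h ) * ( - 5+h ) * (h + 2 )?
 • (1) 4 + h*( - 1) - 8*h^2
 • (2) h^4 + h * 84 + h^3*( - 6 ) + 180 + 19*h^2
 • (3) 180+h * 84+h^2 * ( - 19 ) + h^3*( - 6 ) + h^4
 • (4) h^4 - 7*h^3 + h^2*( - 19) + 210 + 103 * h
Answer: 3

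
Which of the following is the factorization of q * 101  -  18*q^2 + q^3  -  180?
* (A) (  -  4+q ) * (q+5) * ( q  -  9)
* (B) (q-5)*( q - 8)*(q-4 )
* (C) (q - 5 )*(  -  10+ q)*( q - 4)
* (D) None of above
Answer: D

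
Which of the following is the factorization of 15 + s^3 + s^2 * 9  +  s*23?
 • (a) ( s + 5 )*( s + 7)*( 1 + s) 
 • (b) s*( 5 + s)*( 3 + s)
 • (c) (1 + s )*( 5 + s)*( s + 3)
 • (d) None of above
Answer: c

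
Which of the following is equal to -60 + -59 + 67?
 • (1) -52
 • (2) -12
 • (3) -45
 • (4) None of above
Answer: 1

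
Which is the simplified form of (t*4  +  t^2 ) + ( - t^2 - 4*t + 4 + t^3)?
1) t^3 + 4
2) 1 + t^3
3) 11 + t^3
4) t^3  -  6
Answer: 1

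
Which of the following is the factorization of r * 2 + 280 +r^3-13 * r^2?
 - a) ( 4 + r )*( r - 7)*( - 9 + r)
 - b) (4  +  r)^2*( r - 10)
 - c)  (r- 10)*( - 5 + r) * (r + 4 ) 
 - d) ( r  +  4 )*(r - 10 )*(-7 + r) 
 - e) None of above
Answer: d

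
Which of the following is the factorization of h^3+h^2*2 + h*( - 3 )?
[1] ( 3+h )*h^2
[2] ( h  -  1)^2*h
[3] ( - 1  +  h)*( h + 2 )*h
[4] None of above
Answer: 4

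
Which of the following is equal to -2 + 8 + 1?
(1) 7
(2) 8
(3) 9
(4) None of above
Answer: 1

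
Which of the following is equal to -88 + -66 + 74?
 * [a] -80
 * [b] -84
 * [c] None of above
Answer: a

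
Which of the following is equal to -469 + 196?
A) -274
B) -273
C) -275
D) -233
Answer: B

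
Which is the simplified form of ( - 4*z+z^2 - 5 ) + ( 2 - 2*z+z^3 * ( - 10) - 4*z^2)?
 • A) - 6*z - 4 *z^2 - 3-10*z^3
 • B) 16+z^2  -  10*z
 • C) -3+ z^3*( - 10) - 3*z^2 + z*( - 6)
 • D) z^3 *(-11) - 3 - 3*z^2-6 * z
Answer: C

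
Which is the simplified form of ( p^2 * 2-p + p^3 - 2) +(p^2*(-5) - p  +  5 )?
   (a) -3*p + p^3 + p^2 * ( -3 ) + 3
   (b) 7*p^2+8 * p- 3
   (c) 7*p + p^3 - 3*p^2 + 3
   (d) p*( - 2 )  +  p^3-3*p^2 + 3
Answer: d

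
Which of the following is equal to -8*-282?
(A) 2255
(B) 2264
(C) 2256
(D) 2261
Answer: C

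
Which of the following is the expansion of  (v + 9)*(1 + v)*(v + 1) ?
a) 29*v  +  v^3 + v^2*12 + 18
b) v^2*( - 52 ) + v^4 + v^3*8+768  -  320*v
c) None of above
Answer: c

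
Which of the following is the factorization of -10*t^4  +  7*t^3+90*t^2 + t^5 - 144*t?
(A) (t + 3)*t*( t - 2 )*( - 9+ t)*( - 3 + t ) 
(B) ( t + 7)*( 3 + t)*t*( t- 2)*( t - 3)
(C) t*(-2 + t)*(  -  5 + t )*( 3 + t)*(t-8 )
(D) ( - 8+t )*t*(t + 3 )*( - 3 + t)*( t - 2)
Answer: D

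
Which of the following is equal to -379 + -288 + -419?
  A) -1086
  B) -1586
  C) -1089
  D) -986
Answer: A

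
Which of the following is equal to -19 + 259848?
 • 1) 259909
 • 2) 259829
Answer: 2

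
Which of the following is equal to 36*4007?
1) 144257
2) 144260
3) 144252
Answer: 3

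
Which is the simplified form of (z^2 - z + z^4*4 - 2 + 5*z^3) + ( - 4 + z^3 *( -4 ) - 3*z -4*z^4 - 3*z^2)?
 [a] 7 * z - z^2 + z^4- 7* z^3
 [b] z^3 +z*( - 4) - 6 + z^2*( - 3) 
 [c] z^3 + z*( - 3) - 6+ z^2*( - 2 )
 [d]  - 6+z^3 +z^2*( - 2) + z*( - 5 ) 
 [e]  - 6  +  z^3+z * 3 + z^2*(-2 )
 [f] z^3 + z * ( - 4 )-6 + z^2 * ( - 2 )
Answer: f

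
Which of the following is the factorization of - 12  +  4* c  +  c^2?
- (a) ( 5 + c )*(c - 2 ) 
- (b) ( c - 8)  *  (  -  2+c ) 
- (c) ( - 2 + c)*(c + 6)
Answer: c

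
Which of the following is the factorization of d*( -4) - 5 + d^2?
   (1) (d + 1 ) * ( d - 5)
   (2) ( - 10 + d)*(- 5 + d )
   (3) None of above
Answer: 1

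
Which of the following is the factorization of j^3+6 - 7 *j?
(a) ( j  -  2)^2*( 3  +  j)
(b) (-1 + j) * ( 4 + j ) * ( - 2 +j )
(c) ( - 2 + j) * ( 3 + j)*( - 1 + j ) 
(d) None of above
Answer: c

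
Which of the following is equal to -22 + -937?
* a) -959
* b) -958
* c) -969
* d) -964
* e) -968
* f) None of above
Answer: a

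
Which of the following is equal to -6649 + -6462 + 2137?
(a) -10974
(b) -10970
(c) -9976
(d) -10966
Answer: a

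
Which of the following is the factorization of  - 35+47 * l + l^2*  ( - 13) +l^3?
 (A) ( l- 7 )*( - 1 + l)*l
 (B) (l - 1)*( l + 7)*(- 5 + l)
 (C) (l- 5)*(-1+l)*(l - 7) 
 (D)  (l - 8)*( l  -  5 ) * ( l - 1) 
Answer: C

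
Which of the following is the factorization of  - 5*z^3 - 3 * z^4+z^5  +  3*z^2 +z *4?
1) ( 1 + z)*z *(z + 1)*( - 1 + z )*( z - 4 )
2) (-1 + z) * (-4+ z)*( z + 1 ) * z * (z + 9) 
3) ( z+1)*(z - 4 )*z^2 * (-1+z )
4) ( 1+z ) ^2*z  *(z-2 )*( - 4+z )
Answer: 1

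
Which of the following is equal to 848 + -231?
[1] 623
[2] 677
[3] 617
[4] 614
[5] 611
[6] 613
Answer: 3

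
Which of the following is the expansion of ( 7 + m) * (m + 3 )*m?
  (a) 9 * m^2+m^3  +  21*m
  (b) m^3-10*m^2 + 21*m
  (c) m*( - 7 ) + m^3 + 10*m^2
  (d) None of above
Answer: d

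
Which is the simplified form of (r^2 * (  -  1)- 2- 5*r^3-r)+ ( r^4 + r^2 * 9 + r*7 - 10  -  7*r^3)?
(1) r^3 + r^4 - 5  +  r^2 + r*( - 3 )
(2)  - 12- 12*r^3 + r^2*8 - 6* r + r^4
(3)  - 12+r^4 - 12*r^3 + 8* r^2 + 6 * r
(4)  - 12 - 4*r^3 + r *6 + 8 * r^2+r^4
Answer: 3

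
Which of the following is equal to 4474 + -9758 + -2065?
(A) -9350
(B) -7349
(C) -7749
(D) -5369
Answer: B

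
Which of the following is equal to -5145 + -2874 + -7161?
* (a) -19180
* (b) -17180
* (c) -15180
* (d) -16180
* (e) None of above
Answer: c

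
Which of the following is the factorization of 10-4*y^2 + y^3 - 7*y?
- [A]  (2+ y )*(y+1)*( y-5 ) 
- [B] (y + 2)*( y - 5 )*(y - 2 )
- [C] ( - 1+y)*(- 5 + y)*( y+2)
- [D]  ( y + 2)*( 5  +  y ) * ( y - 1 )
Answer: C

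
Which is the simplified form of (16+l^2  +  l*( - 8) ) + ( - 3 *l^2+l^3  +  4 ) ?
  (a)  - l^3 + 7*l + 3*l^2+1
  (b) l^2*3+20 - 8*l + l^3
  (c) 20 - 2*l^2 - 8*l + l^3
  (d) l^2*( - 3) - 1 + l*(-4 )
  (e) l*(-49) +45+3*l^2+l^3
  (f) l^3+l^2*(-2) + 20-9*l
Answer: c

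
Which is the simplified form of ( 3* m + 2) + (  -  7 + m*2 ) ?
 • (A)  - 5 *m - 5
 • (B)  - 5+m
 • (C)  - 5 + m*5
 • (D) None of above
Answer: C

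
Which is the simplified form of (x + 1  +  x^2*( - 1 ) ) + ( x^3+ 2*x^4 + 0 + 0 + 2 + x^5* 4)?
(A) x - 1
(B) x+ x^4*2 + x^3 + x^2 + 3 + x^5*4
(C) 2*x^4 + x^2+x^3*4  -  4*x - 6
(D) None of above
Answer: D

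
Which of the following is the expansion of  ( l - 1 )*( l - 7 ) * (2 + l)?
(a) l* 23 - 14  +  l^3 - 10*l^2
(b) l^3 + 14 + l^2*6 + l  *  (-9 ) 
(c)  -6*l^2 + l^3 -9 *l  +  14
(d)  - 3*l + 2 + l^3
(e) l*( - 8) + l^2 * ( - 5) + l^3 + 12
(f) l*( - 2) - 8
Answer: c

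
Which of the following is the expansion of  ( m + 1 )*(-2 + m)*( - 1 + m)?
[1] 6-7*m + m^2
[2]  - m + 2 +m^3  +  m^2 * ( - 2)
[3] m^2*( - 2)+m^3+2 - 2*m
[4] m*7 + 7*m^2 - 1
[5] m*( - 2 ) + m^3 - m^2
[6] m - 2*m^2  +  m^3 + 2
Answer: 2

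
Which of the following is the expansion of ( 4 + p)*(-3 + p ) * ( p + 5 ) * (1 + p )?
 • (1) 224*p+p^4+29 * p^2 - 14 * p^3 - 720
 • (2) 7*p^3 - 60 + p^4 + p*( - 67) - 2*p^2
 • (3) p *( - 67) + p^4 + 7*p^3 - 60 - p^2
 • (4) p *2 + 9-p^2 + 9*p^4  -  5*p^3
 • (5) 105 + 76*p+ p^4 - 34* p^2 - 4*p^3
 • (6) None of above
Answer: 3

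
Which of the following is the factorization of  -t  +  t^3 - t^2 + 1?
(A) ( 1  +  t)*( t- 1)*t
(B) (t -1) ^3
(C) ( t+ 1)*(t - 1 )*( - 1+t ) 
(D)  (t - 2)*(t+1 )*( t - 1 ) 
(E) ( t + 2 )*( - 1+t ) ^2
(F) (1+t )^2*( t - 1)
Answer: C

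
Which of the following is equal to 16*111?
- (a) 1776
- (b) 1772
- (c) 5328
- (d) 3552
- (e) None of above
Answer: a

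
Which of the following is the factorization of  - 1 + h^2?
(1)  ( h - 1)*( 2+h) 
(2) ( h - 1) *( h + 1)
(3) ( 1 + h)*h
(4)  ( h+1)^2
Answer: 2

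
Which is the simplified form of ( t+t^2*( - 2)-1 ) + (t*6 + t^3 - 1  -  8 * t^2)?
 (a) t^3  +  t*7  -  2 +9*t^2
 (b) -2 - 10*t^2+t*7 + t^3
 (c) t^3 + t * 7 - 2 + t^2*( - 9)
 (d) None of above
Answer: b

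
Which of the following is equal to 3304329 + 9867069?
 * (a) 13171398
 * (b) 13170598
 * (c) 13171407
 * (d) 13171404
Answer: a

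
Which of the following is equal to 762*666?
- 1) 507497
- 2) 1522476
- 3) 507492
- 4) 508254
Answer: 3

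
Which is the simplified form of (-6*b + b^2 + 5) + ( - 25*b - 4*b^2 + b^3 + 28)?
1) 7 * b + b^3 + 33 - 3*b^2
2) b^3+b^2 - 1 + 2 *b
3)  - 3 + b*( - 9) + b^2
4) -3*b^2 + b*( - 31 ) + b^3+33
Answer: 4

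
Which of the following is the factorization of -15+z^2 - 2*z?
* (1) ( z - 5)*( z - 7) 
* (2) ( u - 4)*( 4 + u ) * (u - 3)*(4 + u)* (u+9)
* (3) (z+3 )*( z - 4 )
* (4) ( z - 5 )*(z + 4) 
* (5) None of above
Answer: 5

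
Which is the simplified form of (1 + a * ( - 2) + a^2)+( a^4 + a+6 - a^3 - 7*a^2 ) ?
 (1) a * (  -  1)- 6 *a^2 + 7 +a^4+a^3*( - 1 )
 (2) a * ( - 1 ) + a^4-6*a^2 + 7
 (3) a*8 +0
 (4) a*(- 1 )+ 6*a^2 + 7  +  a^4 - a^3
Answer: 1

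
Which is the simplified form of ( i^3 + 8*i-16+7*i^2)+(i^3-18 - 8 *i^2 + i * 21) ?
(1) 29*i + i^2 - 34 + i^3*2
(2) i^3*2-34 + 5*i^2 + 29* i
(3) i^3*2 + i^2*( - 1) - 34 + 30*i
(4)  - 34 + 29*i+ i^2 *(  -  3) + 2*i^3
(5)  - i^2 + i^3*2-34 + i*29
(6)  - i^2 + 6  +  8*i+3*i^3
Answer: 5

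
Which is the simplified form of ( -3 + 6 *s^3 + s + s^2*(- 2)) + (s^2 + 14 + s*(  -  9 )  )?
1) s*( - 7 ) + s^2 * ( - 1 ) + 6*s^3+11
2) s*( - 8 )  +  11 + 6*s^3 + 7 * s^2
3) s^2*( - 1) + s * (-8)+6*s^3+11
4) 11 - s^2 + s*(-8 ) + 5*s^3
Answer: 3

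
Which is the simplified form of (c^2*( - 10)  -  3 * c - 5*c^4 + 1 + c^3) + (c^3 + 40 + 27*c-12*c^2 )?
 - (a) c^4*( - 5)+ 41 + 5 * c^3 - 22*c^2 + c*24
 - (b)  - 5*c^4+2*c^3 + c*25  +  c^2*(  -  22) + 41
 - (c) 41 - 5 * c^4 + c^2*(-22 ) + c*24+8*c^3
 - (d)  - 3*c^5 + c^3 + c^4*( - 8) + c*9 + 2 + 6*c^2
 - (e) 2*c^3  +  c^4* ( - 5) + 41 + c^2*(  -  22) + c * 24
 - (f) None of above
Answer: e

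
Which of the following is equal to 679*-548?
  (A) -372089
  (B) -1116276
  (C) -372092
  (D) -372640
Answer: C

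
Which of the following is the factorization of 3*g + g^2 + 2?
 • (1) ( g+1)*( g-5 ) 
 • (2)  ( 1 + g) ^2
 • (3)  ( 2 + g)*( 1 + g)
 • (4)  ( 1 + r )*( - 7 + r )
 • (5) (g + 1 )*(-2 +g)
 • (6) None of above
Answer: 3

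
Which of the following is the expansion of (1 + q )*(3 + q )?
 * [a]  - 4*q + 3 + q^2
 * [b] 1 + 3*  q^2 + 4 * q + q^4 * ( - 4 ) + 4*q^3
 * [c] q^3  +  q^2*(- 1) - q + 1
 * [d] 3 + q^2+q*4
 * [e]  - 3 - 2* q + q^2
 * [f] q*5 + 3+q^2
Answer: d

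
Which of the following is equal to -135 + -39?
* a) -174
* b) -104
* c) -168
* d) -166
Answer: a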